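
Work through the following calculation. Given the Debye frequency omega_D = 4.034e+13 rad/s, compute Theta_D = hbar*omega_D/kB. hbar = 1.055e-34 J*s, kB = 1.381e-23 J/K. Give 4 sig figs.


Step 1: hbar*omega_D = 1.055e-34 * 4.034e+13 = 4.256e-21 J
Step 2: Theta_D = 4.256e-21 / 1.381e-23
Step 3: Theta_D = 308.2 K

308.2


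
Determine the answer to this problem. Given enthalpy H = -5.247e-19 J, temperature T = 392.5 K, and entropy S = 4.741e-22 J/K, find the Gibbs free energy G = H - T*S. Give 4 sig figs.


Step 1: T*S = 392.5 * 4.741e-22 = 1.861e-19 J
Step 2: G = H - T*S = -5.247e-19 - 1.861e-19
Step 3: G = -7.108e-19 J

-7.108e-19


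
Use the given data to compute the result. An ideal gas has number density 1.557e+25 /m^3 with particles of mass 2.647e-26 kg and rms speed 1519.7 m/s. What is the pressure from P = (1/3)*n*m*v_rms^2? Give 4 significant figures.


Step 1: v_rms^2 = 1519.7^2 = 2.309e+06
Step 2: n*m = 1.557e+25*2.647e-26 = 0.4121
Step 3: P = (1/3)*0.4121*2.309e+06 = 3.173e+05 Pa

3.173e+05


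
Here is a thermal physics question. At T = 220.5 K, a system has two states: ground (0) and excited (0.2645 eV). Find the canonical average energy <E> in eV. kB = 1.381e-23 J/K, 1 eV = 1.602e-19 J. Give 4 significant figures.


Step 1: beta*E = 0.2645*1.602e-19/(1.381e-23*220.5) = 13.92
Step 2: exp(-beta*E) = 9.052e-07
Step 3: <E> = 0.2645*9.052e-07/(1+9.052e-07) = 2.394e-07 eV

2.394e-07


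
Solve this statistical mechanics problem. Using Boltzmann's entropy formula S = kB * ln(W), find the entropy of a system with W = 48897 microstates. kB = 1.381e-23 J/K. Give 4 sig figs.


Step 1: ln(W) = ln(48897) = 10.8
Step 2: S = kB * ln(W) = 1.381e-23 * 10.8
Step 3: S = 1.491e-22 J/K

1.491e-22


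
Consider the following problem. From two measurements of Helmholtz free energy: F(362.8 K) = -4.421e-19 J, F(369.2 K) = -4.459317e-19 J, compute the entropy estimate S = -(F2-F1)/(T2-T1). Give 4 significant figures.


Step 1: dF = F2 - F1 = -4.459317e-19 - (-4.421e-19) = -3.8317e-21 J
Step 2: dT = T2 - T1 = 369.2 - 362.8 = 6.4 K
Step 3: S = -dF/dT = -(-3.8317e-21)/6.4 = 5.987e-22 J/K

5.987e-22


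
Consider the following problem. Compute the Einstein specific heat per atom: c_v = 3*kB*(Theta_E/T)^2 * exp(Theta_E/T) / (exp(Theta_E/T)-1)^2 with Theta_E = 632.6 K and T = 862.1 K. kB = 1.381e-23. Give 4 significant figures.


Step 1: x = Theta_E/T = 632.6/862.1 = 0.7338
Step 2: x^2 = 0.5384
Step 3: exp(x) = 2.083
Step 4: c_v = 3*1.381e-23*0.5384*2.083/(2.083-1)^2 = 3.962e-23

3.962e-23


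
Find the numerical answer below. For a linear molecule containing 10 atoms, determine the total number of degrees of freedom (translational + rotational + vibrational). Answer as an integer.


Step 1: Translational DOF = 3
Step 2: Rotational DOF (linear) = 2
Step 3: Vibrational DOF = 3*10 - 5 = 25
Step 4: Total = 3 + 2 + 25 = 30

30


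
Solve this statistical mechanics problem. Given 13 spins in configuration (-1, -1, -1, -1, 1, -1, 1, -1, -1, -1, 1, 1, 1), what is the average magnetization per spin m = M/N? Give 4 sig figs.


Step 1: Count up spins (+1): 5, down spins (-1): 8
Step 2: Total magnetization M = 5 - 8 = -3
Step 3: m = M/N = -3/13 = -0.2308

-0.2308


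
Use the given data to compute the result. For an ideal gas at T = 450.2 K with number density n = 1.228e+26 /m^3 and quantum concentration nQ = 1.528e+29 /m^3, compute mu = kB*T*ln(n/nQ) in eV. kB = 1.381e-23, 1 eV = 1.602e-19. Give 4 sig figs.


Step 1: n/nQ = 1.228e+26/1.528e+29 = 0.0008037
Step 2: ln(n/nQ) = -7.126
Step 3: mu = kB*T*ln(n/nQ) = 6.217e-21*-7.126 = -4.431e-20 J
Step 4: Convert to eV: -4.431e-20/1.602e-19 = -0.2766 eV

-0.2766


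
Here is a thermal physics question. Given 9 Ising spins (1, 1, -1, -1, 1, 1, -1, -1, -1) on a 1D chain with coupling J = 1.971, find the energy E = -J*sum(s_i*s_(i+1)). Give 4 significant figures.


Step 1: Nearest-neighbor products: 1, -1, 1, -1, 1, -1, 1, 1
Step 2: Sum of products = 2
Step 3: E = -1.971 * 2 = -3.942

-3.942


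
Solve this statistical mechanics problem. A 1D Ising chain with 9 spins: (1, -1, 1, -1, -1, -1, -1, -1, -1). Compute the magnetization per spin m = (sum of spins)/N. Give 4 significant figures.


Step 1: Count up spins (+1): 2, down spins (-1): 7
Step 2: Total magnetization M = 2 - 7 = -5
Step 3: m = M/N = -5/9 = -0.5556

-0.5556


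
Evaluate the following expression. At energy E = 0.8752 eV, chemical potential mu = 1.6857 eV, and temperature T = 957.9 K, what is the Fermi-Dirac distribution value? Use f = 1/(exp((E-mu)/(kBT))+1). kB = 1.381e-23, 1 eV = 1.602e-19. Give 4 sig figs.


Step 1: (E - mu) = 0.8752 - 1.6857 = -0.8105 eV
Step 2: Convert: (E-mu)*eV = -1.298e-19 J
Step 3: x = (E-mu)*eV/(kB*T) = -9.815
Step 4: f = 1/(exp(-9.815)+1) = 0.9999

0.9999


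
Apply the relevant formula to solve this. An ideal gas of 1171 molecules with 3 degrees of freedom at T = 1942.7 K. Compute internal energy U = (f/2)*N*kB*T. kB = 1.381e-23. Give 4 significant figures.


Step 1: f/2 = 3/2 = 1.5
Step 2: N*kB*T = 1171*1.381e-23*1942.7 = 3.142e-17
Step 3: U = 1.5 * 3.142e-17 = 4.712e-17 J

4.712e-17


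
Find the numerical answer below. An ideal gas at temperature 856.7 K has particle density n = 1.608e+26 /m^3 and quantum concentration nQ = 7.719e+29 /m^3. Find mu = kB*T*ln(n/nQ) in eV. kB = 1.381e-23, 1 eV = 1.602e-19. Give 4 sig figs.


Step 1: n/nQ = 1.608e+26/7.719e+29 = 0.0002083
Step 2: ln(n/nQ) = -8.476
Step 3: mu = kB*T*ln(n/nQ) = 1.183e-20*-8.476 = -1.003e-19 J
Step 4: Convert to eV: -1.003e-19/1.602e-19 = -0.626 eV

-0.626


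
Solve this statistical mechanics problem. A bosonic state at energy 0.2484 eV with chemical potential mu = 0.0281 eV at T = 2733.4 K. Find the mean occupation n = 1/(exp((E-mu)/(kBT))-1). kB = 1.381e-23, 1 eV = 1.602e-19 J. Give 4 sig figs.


Step 1: (E - mu) = 0.2203 eV
Step 2: x = (E-mu)*eV/(kB*T) = 0.2203*1.602e-19/(1.381e-23*2733.4) = 0.9349
Step 3: exp(x) = 2.547
Step 4: n = 1/(exp(x)-1) = 0.6464

0.6464


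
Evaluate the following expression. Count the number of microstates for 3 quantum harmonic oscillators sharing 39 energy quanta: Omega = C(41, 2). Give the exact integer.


Step 1: Use binomial coefficient C(41, 2)
Step 2: Numerator = 41! / 39!
Step 3: Denominator = 2!
Step 4: Omega = 820

820


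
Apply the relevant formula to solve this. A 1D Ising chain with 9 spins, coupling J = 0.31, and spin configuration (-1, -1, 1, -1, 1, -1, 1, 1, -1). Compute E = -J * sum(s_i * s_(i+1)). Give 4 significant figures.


Step 1: Nearest-neighbor products: 1, -1, -1, -1, -1, -1, 1, -1
Step 2: Sum of products = -4
Step 3: E = -0.31 * -4 = 1.24

1.24


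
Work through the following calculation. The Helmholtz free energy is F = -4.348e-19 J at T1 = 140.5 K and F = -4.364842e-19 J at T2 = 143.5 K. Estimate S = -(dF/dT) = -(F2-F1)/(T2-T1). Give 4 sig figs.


Step 1: dF = F2 - F1 = -4.364842e-19 - (-4.348e-19) = -1.6842e-21 J
Step 2: dT = T2 - T1 = 143.5 - 140.5 = 3 K
Step 3: S = -dF/dT = -(-1.6842e-21)/3 = 5.614e-22 J/K

5.614e-22


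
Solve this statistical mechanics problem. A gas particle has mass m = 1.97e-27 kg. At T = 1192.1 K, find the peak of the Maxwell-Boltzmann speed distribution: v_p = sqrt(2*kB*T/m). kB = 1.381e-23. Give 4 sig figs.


Step 1: Numerator = 2*kB*T = 2*1.381e-23*1192.1 = 3.293e-20
Step 2: Ratio = 3.293e-20 / 1.97e-27 = 1.671e+07
Step 3: v_p = sqrt(1.671e+07) = 4088 m/s

4088


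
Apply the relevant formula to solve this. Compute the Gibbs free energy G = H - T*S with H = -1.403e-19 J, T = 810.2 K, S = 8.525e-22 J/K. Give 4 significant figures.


Step 1: T*S = 810.2 * 8.525e-22 = 6.907e-19 J
Step 2: G = H - T*S = -1.403e-19 - 6.907e-19
Step 3: G = -8.31e-19 J

-8.31e-19


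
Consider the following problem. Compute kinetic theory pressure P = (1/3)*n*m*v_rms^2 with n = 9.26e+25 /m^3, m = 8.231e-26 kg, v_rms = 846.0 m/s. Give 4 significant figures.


Step 1: v_rms^2 = 846.0^2 = 7.157e+05
Step 2: n*m = 9.26e+25*8.231e-26 = 7.622
Step 3: P = (1/3)*7.622*7.157e+05 = 1.818e+06 Pa

1.818e+06


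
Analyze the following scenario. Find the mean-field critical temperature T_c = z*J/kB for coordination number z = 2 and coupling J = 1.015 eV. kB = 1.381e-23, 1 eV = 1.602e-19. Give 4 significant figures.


Step 1: z*J = 2*1.015 = 2.03 eV
Step 2: Convert to Joules: 2.03*1.602e-19 = 3.252e-19 J
Step 3: T_c = 3.252e-19 / 1.381e-23 = 2.355e+04 K

2.355e+04


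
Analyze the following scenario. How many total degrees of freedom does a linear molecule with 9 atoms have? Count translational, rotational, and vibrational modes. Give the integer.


Step 1: Translational DOF = 3
Step 2: Rotational DOF (linear) = 2
Step 3: Vibrational DOF = 3*9 - 5 = 22
Step 4: Total = 3 + 2 + 22 = 27

27


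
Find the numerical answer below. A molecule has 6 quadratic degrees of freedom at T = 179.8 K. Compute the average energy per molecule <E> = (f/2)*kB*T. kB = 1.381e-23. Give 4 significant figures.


Step 1: f/2 = 6/2 = 3
Step 2: kB*T = 1.381e-23 * 179.8 = 2.483e-21
Step 3: <E> = 3 * 2.483e-21 = 7.449e-21 J

7.449e-21


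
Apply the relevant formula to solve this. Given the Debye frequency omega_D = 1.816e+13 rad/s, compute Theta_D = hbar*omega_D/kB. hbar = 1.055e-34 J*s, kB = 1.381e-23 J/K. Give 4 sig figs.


Step 1: hbar*omega_D = 1.055e-34 * 1.816e+13 = 1.916e-21 J
Step 2: Theta_D = 1.916e-21 / 1.381e-23
Step 3: Theta_D = 138.7 K

138.7


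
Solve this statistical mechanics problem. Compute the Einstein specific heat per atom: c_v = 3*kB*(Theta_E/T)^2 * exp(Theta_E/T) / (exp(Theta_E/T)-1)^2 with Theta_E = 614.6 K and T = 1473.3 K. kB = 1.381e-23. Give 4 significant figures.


Step 1: x = Theta_E/T = 614.6/1473.3 = 0.4172
Step 2: x^2 = 0.174
Step 3: exp(x) = 1.518
Step 4: c_v = 3*1.381e-23*0.174*1.518/(1.518-1)^2 = 4.083e-23

4.083e-23


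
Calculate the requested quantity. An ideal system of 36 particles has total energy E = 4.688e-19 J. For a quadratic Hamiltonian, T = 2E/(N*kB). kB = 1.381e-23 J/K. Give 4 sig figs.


Step 1: Numerator = 2*E = 2*4.688e-19 = 9.376e-19 J
Step 2: Denominator = N*kB = 36*1.381e-23 = 4.972e-22
Step 3: T = 9.376e-19 / 4.972e-22 = 1886 K

1886


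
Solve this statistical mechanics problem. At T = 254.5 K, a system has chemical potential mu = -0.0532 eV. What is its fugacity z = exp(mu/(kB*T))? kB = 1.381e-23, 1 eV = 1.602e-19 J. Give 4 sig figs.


Step 1: Convert mu to Joules: -0.0532*1.602e-19 = -8.523e-21 J
Step 2: kB*T = 1.381e-23*254.5 = 3.515e-21 J
Step 3: mu/(kB*T) = -2.425
Step 4: z = exp(-2.425) = 0.08849

0.08849


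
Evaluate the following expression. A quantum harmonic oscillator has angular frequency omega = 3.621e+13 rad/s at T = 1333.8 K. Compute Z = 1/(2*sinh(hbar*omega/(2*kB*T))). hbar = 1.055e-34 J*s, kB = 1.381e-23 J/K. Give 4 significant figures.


Step 1: Compute x = hbar*omega/(kB*T) = 1.055e-34*3.621e+13/(1.381e-23*1333.8) = 0.2074
Step 2: x/2 = 0.1037
Step 3: sinh(x/2) = 0.1039
Step 4: Z = 1/(2*0.1039) = 4.813

4.813


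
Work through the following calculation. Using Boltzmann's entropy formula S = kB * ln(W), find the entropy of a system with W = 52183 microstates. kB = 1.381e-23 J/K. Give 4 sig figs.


Step 1: ln(W) = ln(52183) = 10.86
Step 2: S = kB * ln(W) = 1.381e-23 * 10.86
Step 3: S = 1.5e-22 J/K

1.5e-22


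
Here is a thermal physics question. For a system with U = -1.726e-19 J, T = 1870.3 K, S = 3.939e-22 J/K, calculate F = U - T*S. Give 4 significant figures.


Step 1: T*S = 1870.3 * 3.939e-22 = 7.367e-19 J
Step 2: F = U - T*S = -1.726e-19 - 7.367e-19
Step 3: F = -9.093e-19 J

-9.093e-19


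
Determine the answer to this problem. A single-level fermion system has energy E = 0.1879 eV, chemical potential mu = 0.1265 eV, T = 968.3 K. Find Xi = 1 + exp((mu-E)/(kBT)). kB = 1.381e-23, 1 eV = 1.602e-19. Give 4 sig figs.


Step 1: (mu - E) = 0.1265 - 0.1879 = -0.0614 eV
Step 2: x = (mu-E)*eV/(kB*T) = -0.0614*1.602e-19/(1.381e-23*968.3) = -0.7356
Step 3: exp(x) = 0.4792
Step 4: Xi = 1 + 0.4792 = 1.479

1.479


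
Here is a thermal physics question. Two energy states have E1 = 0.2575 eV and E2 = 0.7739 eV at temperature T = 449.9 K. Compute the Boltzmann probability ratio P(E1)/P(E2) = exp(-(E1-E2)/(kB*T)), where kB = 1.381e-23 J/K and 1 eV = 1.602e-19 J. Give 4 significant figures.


Step 1: Compute energy difference dE = E1 - E2 = 0.2575 - 0.7739 = -0.5164 eV
Step 2: Convert to Joules: dE_J = -0.5164 * 1.602e-19 = -8.273e-20 J
Step 3: Compute exponent = -dE_J / (kB * T) = -(-8.273e-20) / (1.381e-23 * 449.9) = 13.31
Step 4: P(E1)/P(E2) = exp(13.31) = 6.062e+05

6.062e+05


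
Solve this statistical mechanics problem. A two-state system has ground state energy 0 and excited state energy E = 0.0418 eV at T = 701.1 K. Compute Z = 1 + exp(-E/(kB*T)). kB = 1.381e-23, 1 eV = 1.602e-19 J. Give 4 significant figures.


Step 1: Compute beta*E = E*eV/(kB*T) = 0.0418*1.602e-19/(1.381e-23*701.1) = 0.6916
Step 2: exp(-beta*E) = exp(-0.6916) = 0.5008
Step 3: Z = 1 + 0.5008 = 1.501

1.501


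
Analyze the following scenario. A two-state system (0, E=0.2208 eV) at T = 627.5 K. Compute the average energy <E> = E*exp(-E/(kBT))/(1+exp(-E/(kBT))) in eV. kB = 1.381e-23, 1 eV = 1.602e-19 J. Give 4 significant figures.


Step 1: beta*E = 0.2208*1.602e-19/(1.381e-23*627.5) = 4.082
Step 2: exp(-beta*E) = 0.01688
Step 3: <E> = 0.2208*0.01688/(1+0.01688) = 0.003665 eV

0.003665


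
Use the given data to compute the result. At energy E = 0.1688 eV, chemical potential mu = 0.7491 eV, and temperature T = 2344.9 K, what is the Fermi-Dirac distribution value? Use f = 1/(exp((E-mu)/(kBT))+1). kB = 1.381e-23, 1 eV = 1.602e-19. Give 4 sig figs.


Step 1: (E - mu) = 0.1688 - 0.7491 = -0.5803 eV
Step 2: Convert: (E-mu)*eV = -9.296e-20 J
Step 3: x = (E-mu)*eV/(kB*T) = -2.871
Step 4: f = 1/(exp(-2.871)+1) = 0.9464

0.9464


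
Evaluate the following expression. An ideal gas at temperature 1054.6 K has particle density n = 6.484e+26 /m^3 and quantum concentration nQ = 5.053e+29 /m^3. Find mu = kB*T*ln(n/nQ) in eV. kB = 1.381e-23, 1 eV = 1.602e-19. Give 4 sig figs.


Step 1: n/nQ = 6.484e+26/5.053e+29 = 0.001283
Step 2: ln(n/nQ) = -6.658
Step 3: mu = kB*T*ln(n/nQ) = 1.456e-20*-6.658 = -9.697e-20 J
Step 4: Convert to eV: -9.697e-20/1.602e-19 = -0.6053 eV

-0.6053


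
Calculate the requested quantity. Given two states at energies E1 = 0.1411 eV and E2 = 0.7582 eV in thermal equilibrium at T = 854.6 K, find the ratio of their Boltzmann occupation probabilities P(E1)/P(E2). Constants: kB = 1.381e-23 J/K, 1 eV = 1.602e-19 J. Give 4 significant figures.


Step 1: Compute energy difference dE = E1 - E2 = 0.1411 - 0.7582 = -0.6171 eV
Step 2: Convert to Joules: dE_J = -0.6171 * 1.602e-19 = -9.886e-20 J
Step 3: Compute exponent = -dE_J / (kB * T) = -(-9.886e-20) / (1.381e-23 * 854.6) = 8.376
Step 4: P(E1)/P(E2) = exp(8.376) = 4344

4344


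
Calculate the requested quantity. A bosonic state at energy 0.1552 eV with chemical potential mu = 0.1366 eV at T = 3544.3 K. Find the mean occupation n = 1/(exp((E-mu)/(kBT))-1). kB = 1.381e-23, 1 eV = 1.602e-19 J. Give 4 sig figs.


Step 1: (E - mu) = 0.0186 eV
Step 2: x = (E-mu)*eV/(kB*T) = 0.0186*1.602e-19/(1.381e-23*3544.3) = 0.06088
Step 3: exp(x) = 1.063
Step 4: n = 1/(exp(x)-1) = 15.93

15.93


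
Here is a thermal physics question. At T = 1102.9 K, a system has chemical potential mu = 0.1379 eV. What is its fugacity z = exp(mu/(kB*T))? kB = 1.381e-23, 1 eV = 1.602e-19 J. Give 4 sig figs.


Step 1: Convert mu to Joules: 0.1379*1.602e-19 = 2.209e-20 J
Step 2: kB*T = 1.381e-23*1102.9 = 1.523e-20 J
Step 3: mu/(kB*T) = 1.45
Step 4: z = exp(1.45) = 4.265

4.265


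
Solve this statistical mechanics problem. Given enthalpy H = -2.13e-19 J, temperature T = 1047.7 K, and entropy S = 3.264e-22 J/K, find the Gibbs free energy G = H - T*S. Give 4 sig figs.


Step 1: T*S = 1047.7 * 3.264e-22 = 3.42e-19 J
Step 2: G = H - T*S = -2.13e-19 - 3.42e-19
Step 3: G = -5.55e-19 J

-5.55e-19


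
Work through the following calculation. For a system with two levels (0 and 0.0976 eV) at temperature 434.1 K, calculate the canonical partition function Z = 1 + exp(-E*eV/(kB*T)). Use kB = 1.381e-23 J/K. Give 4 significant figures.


Step 1: Compute beta*E = E*eV/(kB*T) = 0.0976*1.602e-19/(1.381e-23*434.1) = 2.608
Step 2: exp(-beta*E) = exp(-2.608) = 0.07367
Step 3: Z = 1 + 0.07367 = 1.074

1.074


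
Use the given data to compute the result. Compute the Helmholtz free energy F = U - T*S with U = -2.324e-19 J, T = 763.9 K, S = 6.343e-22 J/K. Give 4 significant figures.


Step 1: T*S = 763.9 * 6.343e-22 = 4.845e-19 J
Step 2: F = U - T*S = -2.324e-19 - 4.845e-19
Step 3: F = -7.169e-19 J

-7.169e-19


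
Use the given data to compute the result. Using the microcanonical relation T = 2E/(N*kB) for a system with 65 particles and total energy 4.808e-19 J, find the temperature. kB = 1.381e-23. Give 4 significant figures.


Step 1: Numerator = 2*E = 2*4.808e-19 = 9.616e-19 J
Step 2: Denominator = N*kB = 65*1.381e-23 = 8.977e-22
Step 3: T = 9.616e-19 / 8.977e-22 = 1071 K

1071


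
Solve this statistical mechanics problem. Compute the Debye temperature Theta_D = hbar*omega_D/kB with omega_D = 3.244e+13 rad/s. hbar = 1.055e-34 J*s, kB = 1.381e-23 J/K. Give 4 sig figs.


Step 1: hbar*omega_D = 1.055e-34 * 3.244e+13 = 3.422e-21 J
Step 2: Theta_D = 3.422e-21 / 1.381e-23
Step 3: Theta_D = 247.8 K

247.8


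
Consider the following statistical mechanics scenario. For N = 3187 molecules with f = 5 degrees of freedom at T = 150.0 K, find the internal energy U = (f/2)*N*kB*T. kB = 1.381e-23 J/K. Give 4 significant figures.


Step 1: f/2 = 5/2 = 2.5
Step 2: N*kB*T = 3187*1.381e-23*150.0 = 6.602e-18
Step 3: U = 2.5 * 6.602e-18 = 1.65e-17 J

1.65e-17


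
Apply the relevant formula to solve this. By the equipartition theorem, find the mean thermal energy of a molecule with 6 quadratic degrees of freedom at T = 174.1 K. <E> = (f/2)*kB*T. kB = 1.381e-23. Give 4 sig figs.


Step 1: f/2 = 6/2 = 3
Step 2: kB*T = 1.381e-23 * 174.1 = 2.404e-21
Step 3: <E> = 3 * 2.404e-21 = 7.213e-21 J

7.213e-21


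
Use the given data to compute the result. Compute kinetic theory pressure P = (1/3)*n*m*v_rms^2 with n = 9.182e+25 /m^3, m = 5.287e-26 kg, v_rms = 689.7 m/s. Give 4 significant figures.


Step 1: v_rms^2 = 689.7^2 = 4.757e+05
Step 2: n*m = 9.182e+25*5.287e-26 = 4.855
Step 3: P = (1/3)*4.855*4.757e+05 = 7.697e+05 Pa

7.697e+05


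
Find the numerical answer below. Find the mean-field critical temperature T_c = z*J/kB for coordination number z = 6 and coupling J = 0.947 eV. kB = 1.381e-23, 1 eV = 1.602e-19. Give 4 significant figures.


Step 1: z*J = 6*0.947 = 5.682 eV
Step 2: Convert to Joules: 5.682*1.602e-19 = 9.103e-19 J
Step 3: T_c = 9.103e-19 / 1.381e-23 = 6.591e+04 K

6.591e+04


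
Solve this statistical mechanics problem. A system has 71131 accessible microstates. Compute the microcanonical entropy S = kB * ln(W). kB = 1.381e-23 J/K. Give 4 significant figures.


Step 1: ln(W) = ln(71131) = 11.17
Step 2: S = kB * ln(W) = 1.381e-23 * 11.17
Step 3: S = 1.543e-22 J/K

1.543e-22


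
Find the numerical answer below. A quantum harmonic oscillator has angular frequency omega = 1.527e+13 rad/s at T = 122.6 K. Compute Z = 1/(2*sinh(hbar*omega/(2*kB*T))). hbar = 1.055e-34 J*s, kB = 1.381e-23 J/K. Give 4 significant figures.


Step 1: Compute x = hbar*omega/(kB*T) = 1.055e-34*1.527e+13/(1.381e-23*122.6) = 0.9515
Step 2: x/2 = 0.4757
Step 3: sinh(x/2) = 0.4939
Step 4: Z = 1/(2*0.4939) = 1.012

1.012


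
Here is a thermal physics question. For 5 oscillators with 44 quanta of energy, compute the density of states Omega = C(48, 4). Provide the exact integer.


Step 1: Use binomial coefficient C(48, 4)
Step 2: Numerator = 48! / 44!
Step 3: Denominator = 4!
Step 4: Omega = 194580

194580


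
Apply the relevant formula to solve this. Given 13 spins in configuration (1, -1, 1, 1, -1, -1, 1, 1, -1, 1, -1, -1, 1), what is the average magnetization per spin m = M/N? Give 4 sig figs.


Step 1: Count up spins (+1): 7, down spins (-1): 6
Step 2: Total magnetization M = 7 - 6 = 1
Step 3: m = M/N = 1/13 = 0.07692

0.07692


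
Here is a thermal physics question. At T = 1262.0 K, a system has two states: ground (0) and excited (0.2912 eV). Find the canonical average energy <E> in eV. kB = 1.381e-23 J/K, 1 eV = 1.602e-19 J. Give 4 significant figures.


Step 1: beta*E = 0.2912*1.602e-19/(1.381e-23*1262.0) = 2.677
Step 2: exp(-beta*E) = 0.06879
Step 3: <E> = 0.2912*0.06879/(1+0.06879) = 0.01874 eV

0.01874


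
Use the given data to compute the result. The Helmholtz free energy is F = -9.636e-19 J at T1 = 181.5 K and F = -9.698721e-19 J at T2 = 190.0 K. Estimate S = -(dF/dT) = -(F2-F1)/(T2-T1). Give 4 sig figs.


Step 1: dF = F2 - F1 = -9.698721e-19 - (-9.636e-19) = -6.2721e-21 J
Step 2: dT = T2 - T1 = 190.0 - 181.5 = 8.5 K
Step 3: S = -dF/dT = -(-6.2721e-21)/8.5 = 7.379e-22 J/K

7.379e-22


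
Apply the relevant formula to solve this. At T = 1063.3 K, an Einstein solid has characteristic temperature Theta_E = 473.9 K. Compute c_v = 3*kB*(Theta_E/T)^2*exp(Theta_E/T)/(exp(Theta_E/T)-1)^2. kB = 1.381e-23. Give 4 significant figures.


Step 1: x = Theta_E/T = 473.9/1063.3 = 0.4457
Step 2: x^2 = 0.1986
Step 3: exp(x) = 1.562
Step 4: c_v = 3*1.381e-23*0.1986*1.562/(1.562-1)^2 = 4.075e-23

4.075e-23


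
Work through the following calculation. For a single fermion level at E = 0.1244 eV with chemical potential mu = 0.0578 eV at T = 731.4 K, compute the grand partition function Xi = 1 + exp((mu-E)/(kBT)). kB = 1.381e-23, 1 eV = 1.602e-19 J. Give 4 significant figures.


Step 1: (mu - E) = 0.0578 - 0.1244 = -0.0666 eV
Step 2: x = (mu-E)*eV/(kB*T) = -0.0666*1.602e-19/(1.381e-23*731.4) = -1.056
Step 3: exp(x) = 0.3477
Step 4: Xi = 1 + 0.3477 = 1.348

1.348


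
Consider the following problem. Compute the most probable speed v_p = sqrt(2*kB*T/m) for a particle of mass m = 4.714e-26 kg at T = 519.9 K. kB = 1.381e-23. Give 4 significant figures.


Step 1: Numerator = 2*kB*T = 2*1.381e-23*519.9 = 1.436e-20
Step 2: Ratio = 1.436e-20 / 4.714e-26 = 3.046e+05
Step 3: v_p = sqrt(3.046e+05) = 551.9 m/s

551.9


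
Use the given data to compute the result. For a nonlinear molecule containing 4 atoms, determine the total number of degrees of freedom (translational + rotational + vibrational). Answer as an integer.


Step 1: Translational DOF = 3
Step 2: Rotational DOF (nonlinear) = 3
Step 3: Vibrational DOF = 3*4 - 6 = 6
Step 4: Total = 3 + 3 + 6 = 12

12


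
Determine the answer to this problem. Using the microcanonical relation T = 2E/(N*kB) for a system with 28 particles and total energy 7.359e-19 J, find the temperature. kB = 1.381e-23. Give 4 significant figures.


Step 1: Numerator = 2*E = 2*7.359e-19 = 1.472e-18 J
Step 2: Denominator = N*kB = 28*1.381e-23 = 3.867e-22
Step 3: T = 1.472e-18 / 3.867e-22 = 3806 K

3806


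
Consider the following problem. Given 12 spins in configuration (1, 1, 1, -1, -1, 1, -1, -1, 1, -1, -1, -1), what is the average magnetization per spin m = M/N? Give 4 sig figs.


Step 1: Count up spins (+1): 5, down spins (-1): 7
Step 2: Total magnetization M = 5 - 7 = -2
Step 3: m = M/N = -2/12 = -0.1667

-0.1667


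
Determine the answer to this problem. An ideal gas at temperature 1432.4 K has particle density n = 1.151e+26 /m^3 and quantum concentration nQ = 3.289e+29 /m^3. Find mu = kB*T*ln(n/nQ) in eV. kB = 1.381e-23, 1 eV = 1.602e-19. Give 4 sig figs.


Step 1: n/nQ = 1.151e+26/3.289e+29 = 0.00035
Step 2: ln(n/nQ) = -7.958
Step 3: mu = kB*T*ln(n/nQ) = 1.978e-20*-7.958 = -1.574e-19 J
Step 4: Convert to eV: -1.574e-19/1.602e-19 = -0.9826 eV

-0.9826


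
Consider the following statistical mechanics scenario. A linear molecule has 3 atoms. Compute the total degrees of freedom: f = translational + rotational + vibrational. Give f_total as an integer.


Step 1: Translational DOF = 3
Step 2: Rotational DOF (linear) = 2
Step 3: Vibrational DOF = 3*3 - 5 = 4
Step 4: Total = 3 + 2 + 4 = 9

9


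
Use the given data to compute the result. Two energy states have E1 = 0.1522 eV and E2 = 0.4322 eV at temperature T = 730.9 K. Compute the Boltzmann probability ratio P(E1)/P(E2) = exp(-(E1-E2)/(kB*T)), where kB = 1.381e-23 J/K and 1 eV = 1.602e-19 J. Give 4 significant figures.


Step 1: Compute energy difference dE = E1 - E2 = 0.1522 - 0.4322 = -0.28 eV
Step 2: Convert to Joules: dE_J = -0.28 * 1.602e-19 = -4.486e-20 J
Step 3: Compute exponent = -dE_J / (kB * T) = -(-4.486e-20) / (1.381e-23 * 730.9) = 4.444
Step 4: P(E1)/P(E2) = exp(4.444) = 85.11

85.11


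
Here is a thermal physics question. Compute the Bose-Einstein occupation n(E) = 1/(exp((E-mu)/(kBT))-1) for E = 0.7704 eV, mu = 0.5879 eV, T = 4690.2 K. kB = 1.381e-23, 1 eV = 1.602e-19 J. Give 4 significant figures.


Step 1: (E - mu) = 0.1825 eV
Step 2: x = (E-mu)*eV/(kB*T) = 0.1825*1.602e-19/(1.381e-23*4690.2) = 0.4514
Step 3: exp(x) = 1.57
Step 4: n = 1/(exp(x)-1) = 1.753

1.753


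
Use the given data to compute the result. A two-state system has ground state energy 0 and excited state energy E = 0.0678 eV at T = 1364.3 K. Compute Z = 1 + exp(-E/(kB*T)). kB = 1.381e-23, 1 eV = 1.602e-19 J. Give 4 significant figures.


Step 1: Compute beta*E = E*eV/(kB*T) = 0.0678*1.602e-19/(1.381e-23*1364.3) = 0.5765
Step 2: exp(-beta*E) = exp(-0.5765) = 0.5619
Step 3: Z = 1 + 0.5619 = 1.562

1.562


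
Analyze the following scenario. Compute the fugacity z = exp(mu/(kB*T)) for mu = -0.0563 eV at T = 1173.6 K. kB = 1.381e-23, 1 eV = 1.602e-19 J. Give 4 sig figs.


Step 1: Convert mu to Joules: -0.0563*1.602e-19 = -9.019e-21 J
Step 2: kB*T = 1.381e-23*1173.6 = 1.621e-20 J
Step 3: mu/(kB*T) = -0.5565
Step 4: z = exp(-0.5565) = 0.5732

0.5732


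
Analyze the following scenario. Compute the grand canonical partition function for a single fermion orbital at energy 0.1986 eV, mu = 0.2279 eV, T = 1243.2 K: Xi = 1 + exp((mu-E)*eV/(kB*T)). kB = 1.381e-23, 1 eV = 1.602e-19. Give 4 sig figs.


Step 1: (mu - E) = 0.2279 - 0.1986 = 0.0293 eV
Step 2: x = (mu-E)*eV/(kB*T) = 0.0293*1.602e-19/(1.381e-23*1243.2) = 0.2734
Step 3: exp(x) = 1.314
Step 4: Xi = 1 + 1.314 = 2.314

2.314


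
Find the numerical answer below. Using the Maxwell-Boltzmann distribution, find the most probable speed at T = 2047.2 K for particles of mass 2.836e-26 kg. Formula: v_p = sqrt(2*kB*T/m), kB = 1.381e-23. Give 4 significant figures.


Step 1: Numerator = 2*kB*T = 2*1.381e-23*2047.2 = 5.654e-20
Step 2: Ratio = 5.654e-20 / 2.836e-26 = 1.994e+06
Step 3: v_p = sqrt(1.994e+06) = 1412 m/s

1412


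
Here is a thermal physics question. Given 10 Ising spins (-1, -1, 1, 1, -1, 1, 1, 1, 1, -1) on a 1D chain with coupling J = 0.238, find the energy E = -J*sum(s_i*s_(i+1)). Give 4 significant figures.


Step 1: Nearest-neighbor products: 1, -1, 1, -1, -1, 1, 1, 1, -1
Step 2: Sum of products = 1
Step 3: E = -0.238 * 1 = -0.238

-0.238


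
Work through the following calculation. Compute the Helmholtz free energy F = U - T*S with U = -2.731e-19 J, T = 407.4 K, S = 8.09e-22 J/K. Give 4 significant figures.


Step 1: T*S = 407.4 * 8.09e-22 = 3.296e-19 J
Step 2: F = U - T*S = -2.731e-19 - 3.296e-19
Step 3: F = -6.027e-19 J

-6.027e-19


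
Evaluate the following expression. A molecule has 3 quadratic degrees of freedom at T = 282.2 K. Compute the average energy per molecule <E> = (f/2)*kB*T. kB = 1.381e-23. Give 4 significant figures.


Step 1: f/2 = 3/2 = 1.5
Step 2: kB*T = 1.381e-23 * 282.2 = 3.897e-21
Step 3: <E> = 1.5 * 3.897e-21 = 5.846e-21 J

5.846e-21


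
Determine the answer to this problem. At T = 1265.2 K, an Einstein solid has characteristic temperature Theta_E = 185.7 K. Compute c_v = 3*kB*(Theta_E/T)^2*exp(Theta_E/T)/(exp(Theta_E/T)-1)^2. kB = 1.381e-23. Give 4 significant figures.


Step 1: x = Theta_E/T = 185.7/1265.2 = 0.1468
Step 2: x^2 = 0.02154
Step 3: exp(x) = 1.158
Step 4: c_v = 3*1.381e-23*0.02154*1.158/(1.158-1)^2 = 4.136e-23

4.136e-23


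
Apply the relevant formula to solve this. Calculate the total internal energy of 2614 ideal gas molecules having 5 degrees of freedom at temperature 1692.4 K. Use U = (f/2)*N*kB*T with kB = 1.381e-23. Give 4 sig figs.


Step 1: f/2 = 5/2 = 2.5
Step 2: N*kB*T = 2614*1.381e-23*1692.4 = 6.109e-17
Step 3: U = 2.5 * 6.109e-17 = 1.527e-16 J

1.527e-16


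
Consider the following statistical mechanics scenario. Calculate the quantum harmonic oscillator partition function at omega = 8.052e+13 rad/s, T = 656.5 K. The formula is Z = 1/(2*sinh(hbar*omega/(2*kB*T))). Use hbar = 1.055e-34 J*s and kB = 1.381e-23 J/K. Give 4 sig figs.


Step 1: Compute x = hbar*omega/(kB*T) = 1.055e-34*8.052e+13/(1.381e-23*656.5) = 0.937
Step 2: x/2 = 0.4685
Step 3: sinh(x/2) = 0.4858
Step 4: Z = 1/(2*0.4858) = 1.029

1.029


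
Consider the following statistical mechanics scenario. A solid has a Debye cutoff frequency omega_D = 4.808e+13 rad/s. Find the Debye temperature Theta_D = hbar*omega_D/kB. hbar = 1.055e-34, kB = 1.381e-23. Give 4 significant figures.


Step 1: hbar*omega_D = 1.055e-34 * 4.808e+13 = 5.072e-21 J
Step 2: Theta_D = 5.072e-21 / 1.381e-23
Step 3: Theta_D = 367.3 K

367.3


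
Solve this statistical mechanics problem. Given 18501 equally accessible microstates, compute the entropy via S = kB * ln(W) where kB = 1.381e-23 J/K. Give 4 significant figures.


Step 1: ln(W) = ln(18501) = 9.826
Step 2: S = kB * ln(W) = 1.381e-23 * 9.826
Step 3: S = 1.357e-22 J/K

1.357e-22


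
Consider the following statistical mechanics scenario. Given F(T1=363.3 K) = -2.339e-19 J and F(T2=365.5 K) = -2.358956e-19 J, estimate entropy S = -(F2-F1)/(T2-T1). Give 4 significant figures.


Step 1: dF = F2 - F1 = -2.358956e-19 - (-2.339e-19) = -1.9956e-21 J
Step 2: dT = T2 - T1 = 365.5 - 363.3 = 2.2 K
Step 3: S = -dF/dT = -(-1.9956e-21)/2.2 = 9.071e-22 J/K

9.071e-22


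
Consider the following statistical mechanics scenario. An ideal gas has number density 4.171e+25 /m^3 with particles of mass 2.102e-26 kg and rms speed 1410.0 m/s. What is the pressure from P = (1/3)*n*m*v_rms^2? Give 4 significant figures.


Step 1: v_rms^2 = 1410.0^2 = 1.988e+06
Step 2: n*m = 4.171e+25*2.102e-26 = 0.8767
Step 3: P = (1/3)*0.8767*1.988e+06 = 5.81e+05 Pa

5.81e+05


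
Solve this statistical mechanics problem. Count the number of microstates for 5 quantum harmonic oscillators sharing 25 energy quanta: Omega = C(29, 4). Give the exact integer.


Step 1: Use binomial coefficient C(29, 4)
Step 2: Numerator = 29! / 25!
Step 3: Denominator = 4!
Step 4: Omega = 23751

23751


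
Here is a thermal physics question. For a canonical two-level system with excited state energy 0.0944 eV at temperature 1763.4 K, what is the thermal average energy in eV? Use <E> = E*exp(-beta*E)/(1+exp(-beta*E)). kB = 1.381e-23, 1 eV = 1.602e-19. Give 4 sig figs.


Step 1: beta*E = 0.0944*1.602e-19/(1.381e-23*1763.4) = 0.621
Step 2: exp(-beta*E) = 0.5374
Step 3: <E> = 0.0944*0.5374/(1+0.5374) = 0.033 eV

0.033


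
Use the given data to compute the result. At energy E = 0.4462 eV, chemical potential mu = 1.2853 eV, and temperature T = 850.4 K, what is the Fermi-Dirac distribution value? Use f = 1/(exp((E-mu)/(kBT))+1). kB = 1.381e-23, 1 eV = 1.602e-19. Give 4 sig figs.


Step 1: (E - mu) = 0.4462 - 1.2853 = -0.8391 eV
Step 2: Convert: (E-mu)*eV = -1.344e-19 J
Step 3: x = (E-mu)*eV/(kB*T) = -11.45
Step 4: f = 1/(exp(-11.45)+1) = 1

1


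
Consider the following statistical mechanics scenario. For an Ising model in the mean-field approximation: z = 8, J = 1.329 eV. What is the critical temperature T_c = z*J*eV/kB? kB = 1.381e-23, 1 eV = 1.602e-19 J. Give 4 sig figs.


Step 1: z*J = 8*1.329 = 10.63 eV
Step 2: Convert to Joules: 10.63*1.602e-19 = 1.703e-18 J
Step 3: T_c = 1.703e-18 / 1.381e-23 = 1.233e+05 K

1.233e+05


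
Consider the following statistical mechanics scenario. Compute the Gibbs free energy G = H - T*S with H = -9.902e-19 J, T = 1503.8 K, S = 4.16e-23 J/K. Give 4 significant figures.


Step 1: T*S = 1503.8 * 4.16e-23 = 6.256e-20 J
Step 2: G = H - T*S = -9.902e-19 - 6.256e-20
Step 3: G = -1.053e-18 J

-1.053e-18


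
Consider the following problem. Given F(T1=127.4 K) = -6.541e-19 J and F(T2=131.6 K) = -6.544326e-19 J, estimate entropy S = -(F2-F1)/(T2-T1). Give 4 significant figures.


Step 1: dF = F2 - F1 = -6.544326e-19 - (-6.541e-19) = -3.326e-22 J
Step 2: dT = T2 - T1 = 131.6 - 127.4 = 4.2 K
Step 3: S = -dF/dT = -(-3.326e-22)/4.2 = 7.919e-23 J/K

7.919e-23


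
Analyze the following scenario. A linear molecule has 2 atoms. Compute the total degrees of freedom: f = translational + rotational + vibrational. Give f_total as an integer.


Step 1: Translational DOF = 3
Step 2: Rotational DOF (linear) = 2
Step 3: Vibrational DOF = 3*2 - 5 = 1
Step 4: Total = 3 + 2 + 1 = 6

6


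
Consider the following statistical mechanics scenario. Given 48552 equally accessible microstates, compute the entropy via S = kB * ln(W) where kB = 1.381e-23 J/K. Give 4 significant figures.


Step 1: ln(W) = ln(48552) = 10.79
Step 2: S = kB * ln(W) = 1.381e-23 * 10.79
Step 3: S = 1.49e-22 J/K

1.49e-22


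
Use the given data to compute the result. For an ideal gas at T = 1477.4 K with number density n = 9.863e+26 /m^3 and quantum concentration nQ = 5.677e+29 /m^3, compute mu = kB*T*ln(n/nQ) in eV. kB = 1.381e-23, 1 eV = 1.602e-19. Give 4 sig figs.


Step 1: n/nQ = 9.863e+26/5.677e+29 = 0.001737
Step 2: ln(n/nQ) = -6.355
Step 3: mu = kB*T*ln(n/nQ) = 2.04e-20*-6.355 = -1.297e-19 J
Step 4: Convert to eV: -1.297e-19/1.602e-19 = -0.8094 eV

-0.8094


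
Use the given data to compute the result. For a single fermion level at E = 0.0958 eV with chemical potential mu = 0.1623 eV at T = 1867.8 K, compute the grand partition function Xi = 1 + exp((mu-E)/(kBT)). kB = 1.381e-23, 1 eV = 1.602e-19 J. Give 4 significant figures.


Step 1: (mu - E) = 0.1623 - 0.0958 = 0.0665 eV
Step 2: x = (mu-E)*eV/(kB*T) = 0.0665*1.602e-19/(1.381e-23*1867.8) = 0.413
Step 3: exp(x) = 1.511
Step 4: Xi = 1 + 1.511 = 2.511

2.511


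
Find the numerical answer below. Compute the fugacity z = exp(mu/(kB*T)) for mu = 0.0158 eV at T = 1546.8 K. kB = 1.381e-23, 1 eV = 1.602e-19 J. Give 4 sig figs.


Step 1: Convert mu to Joules: 0.0158*1.602e-19 = 2.531e-21 J
Step 2: kB*T = 1.381e-23*1546.8 = 2.136e-20 J
Step 3: mu/(kB*T) = 0.1185
Step 4: z = exp(0.1185) = 1.126

1.126


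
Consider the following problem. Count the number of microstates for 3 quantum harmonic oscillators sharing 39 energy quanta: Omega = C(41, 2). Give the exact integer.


Step 1: Use binomial coefficient C(41, 2)
Step 2: Numerator = 41! / 39!
Step 3: Denominator = 2!
Step 4: Omega = 820

820


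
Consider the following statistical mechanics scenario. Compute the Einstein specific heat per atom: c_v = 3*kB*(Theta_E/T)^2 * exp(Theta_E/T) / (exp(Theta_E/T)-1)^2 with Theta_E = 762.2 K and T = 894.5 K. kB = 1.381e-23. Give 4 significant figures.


Step 1: x = Theta_E/T = 762.2/894.5 = 0.8521
Step 2: x^2 = 0.7261
Step 3: exp(x) = 2.345
Step 4: c_v = 3*1.381e-23*0.7261*2.345/(2.345-1)^2 = 3.901e-23

3.901e-23


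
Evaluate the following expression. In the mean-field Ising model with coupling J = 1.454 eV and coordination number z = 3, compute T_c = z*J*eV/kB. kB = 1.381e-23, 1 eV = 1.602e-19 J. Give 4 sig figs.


Step 1: z*J = 3*1.454 = 4.362 eV
Step 2: Convert to Joules: 4.362*1.602e-19 = 6.988e-19 J
Step 3: T_c = 6.988e-19 / 1.381e-23 = 5.06e+04 K

5.06e+04


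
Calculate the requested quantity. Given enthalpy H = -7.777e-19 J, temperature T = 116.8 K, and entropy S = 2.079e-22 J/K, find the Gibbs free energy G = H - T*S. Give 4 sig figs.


Step 1: T*S = 116.8 * 2.079e-22 = 2.428e-20 J
Step 2: G = H - T*S = -7.777e-19 - 2.428e-20
Step 3: G = -8.02e-19 J

-8.02e-19


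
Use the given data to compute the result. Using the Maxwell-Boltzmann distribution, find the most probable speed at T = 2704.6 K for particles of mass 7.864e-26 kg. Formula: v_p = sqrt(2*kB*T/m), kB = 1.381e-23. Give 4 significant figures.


Step 1: Numerator = 2*kB*T = 2*1.381e-23*2704.6 = 7.47e-20
Step 2: Ratio = 7.47e-20 / 7.864e-26 = 9.499e+05
Step 3: v_p = sqrt(9.499e+05) = 974.6 m/s

974.6


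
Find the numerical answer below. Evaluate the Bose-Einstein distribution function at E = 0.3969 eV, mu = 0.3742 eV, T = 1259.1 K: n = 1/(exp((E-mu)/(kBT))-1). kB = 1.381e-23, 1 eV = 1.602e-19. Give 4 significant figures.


Step 1: (E - mu) = 0.0227 eV
Step 2: x = (E-mu)*eV/(kB*T) = 0.0227*1.602e-19/(1.381e-23*1259.1) = 0.2091
Step 3: exp(x) = 1.233
Step 4: n = 1/(exp(x)-1) = 4.299

4.299


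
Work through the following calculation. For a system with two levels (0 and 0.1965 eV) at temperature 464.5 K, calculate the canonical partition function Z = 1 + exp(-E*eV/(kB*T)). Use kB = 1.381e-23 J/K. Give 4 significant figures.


Step 1: Compute beta*E = E*eV/(kB*T) = 0.1965*1.602e-19/(1.381e-23*464.5) = 4.907
Step 2: exp(-beta*E) = exp(-4.907) = 0.007392
Step 3: Z = 1 + 0.007392 = 1.007

1.007


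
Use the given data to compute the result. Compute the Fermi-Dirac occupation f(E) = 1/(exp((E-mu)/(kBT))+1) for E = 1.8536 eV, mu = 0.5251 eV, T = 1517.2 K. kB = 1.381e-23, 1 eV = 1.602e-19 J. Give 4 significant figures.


Step 1: (E - mu) = 1.8536 - 0.5251 = 1.329 eV
Step 2: Convert: (E-mu)*eV = 2.128e-19 J
Step 3: x = (E-mu)*eV/(kB*T) = 10.16
Step 4: f = 1/(exp(10.16)+1) = 3.878e-05

3.878e-05


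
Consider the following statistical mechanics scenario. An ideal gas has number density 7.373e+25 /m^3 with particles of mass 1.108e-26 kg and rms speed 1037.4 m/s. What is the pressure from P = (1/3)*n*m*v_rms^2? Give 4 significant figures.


Step 1: v_rms^2 = 1037.4^2 = 1.076e+06
Step 2: n*m = 7.373e+25*1.108e-26 = 0.8169
Step 3: P = (1/3)*0.8169*1.076e+06 = 2.931e+05 Pa

2.931e+05


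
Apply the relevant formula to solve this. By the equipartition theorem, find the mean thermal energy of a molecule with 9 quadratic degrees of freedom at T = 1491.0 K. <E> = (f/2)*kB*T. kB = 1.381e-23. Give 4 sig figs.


Step 1: f/2 = 9/2 = 4.5
Step 2: kB*T = 1.381e-23 * 1491.0 = 2.059e-20
Step 3: <E> = 4.5 * 2.059e-20 = 9.266e-20 J

9.266e-20


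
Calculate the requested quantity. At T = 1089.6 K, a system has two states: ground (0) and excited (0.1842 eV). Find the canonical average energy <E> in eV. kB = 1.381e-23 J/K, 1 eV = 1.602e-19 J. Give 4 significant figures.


Step 1: beta*E = 0.1842*1.602e-19/(1.381e-23*1089.6) = 1.961
Step 2: exp(-beta*E) = 0.1407
Step 3: <E> = 0.1842*0.1407/(1+0.1407) = 0.02272 eV

0.02272


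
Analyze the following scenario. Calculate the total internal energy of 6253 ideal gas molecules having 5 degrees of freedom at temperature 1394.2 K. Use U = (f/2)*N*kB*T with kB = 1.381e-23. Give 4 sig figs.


Step 1: f/2 = 5/2 = 2.5
Step 2: N*kB*T = 6253*1.381e-23*1394.2 = 1.204e-16
Step 3: U = 2.5 * 1.204e-16 = 3.01e-16 J

3.01e-16


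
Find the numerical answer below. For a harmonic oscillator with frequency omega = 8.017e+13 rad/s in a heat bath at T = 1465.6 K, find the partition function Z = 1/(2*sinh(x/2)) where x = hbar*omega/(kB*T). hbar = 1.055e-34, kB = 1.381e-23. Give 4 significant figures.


Step 1: Compute x = hbar*omega/(kB*T) = 1.055e-34*8.017e+13/(1.381e-23*1465.6) = 0.4179
Step 2: x/2 = 0.2089
Step 3: sinh(x/2) = 0.2105
Step 4: Z = 1/(2*0.2105) = 2.376

2.376


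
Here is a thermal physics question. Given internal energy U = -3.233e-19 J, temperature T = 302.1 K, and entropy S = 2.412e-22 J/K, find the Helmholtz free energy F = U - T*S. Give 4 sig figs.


Step 1: T*S = 302.1 * 2.412e-22 = 7.287e-20 J
Step 2: F = U - T*S = -3.233e-19 - 7.287e-20
Step 3: F = -3.962e-19 J

-3.962e-19


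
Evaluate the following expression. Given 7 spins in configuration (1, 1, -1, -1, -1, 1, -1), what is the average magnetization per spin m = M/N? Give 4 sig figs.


Step 1: Count up spins (+1): 3, down spins (-1): 4
Step 2: Total magnetization M = 3 - 4 = -1
Step 3: m = M/N = -1/7 = -0.1429

-0.1429
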